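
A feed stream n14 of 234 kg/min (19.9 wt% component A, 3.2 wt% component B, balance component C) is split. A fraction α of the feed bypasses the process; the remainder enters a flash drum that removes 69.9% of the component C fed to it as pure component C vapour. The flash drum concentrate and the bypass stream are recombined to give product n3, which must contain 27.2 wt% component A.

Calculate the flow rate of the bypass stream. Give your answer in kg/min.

All 234×0.199 = 46.566 kg/min of component A reaches n3, so n3 = 46.566/0.272 = 171.2 kg/min and vapour = 62.801 kg/min.
The evaporator receives (1−α)·234 of feed at 0.769 component C and removes 0.699 of that component C:
0.699×0.769×(1−α)×234 = 62.801
(1−α) = 62.801/125.78 = 0.4993;  α = 0.5007.
Bypass flow = 0.5007×234 = 117.17 kg/min.

117.2 kg/min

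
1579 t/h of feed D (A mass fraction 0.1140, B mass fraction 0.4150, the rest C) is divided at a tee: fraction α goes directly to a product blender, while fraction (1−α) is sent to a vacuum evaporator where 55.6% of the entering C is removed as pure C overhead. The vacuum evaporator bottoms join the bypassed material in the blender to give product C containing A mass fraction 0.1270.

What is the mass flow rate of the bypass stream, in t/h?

961.8 t/h

All 1579×0.114 = 180.01 t/h of A reaches C, so C = 180.01/0.127 = 1417.4 t/h and vapour = 161.63 t/h.
The evaporator receives (1−α)·1579 of feed at 0.471 C and removes 0.556 of that C:
0.556×0.471×(1−α)×1579 = 161.63
(1−α) = 161.63/413.5 = 0.3909;  α = 0.6091.
Bypass flow = 0.6091×1579 = 961.8 t/h.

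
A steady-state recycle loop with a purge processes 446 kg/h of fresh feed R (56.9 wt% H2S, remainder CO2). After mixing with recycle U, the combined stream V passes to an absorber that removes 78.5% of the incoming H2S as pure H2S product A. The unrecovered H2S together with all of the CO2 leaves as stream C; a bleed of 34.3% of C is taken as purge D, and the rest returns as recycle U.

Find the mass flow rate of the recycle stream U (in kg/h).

409.9 kg/h

CO2 enters only via R and leaves only via the purge: 446×0.431 = 0.343×(CO2 in C), and the absorber passes all CO2, so CO2 in V = CO2 in C = 560.43 kg/h.
H2S in V: m_A = 446×0.569 + (1−0.343)·(1−0.785)·m_A, so m_A = 253.77/0.8587 = 295.52 kg/h.
C = (1−0.785)×295.52 + 560.43 = 623.96 kg/h.
Recycle U = (1−0.343)×623.96 = 409.94 kg/h.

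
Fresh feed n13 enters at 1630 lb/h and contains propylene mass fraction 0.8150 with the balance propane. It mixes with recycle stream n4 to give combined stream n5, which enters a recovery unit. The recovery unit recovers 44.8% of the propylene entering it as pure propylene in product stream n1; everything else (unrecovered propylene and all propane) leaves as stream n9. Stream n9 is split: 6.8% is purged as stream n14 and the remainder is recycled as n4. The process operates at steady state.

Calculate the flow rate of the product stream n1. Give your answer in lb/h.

1226 lb/h

propylene in n5: m_A = 1630×0.815 + (1−0.068)·(1−0.448)·m_A, so m_A = 1328.4/0.4855 = 2736 lb/h.
Product n1 = 0.448×2736 = 1225.7 lb/h.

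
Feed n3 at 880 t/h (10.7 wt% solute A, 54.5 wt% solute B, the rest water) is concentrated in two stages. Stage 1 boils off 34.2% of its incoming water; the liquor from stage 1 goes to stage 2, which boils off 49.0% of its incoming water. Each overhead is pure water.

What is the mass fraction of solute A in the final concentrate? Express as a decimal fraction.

0.1392

water in feed = 880×0.348 = 306.24 t/h.
After stage 1: water left = (1−0.342)×306.24 = 201.51; stream total = 775.27 t/h.
After stage 2: water left = (1−0.490)×201.51 = 102.77; final concentrate = 676.53 t/h.
solute A fraction = 94.16/676.53 = 0.1392.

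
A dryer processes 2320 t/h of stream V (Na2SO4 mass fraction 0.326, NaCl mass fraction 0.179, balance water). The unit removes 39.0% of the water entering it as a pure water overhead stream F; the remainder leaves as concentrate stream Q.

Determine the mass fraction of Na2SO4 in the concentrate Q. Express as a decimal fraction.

Na2SO4 is not removed: 2320×0.326 = 756.32 t/h of Na2SO4 enters Q.
water entering = 2320×0.495 = 1148.4 t/h; overhead removed = 0.390×1148.4 = 447.88 t/h.
Concentrate = 2320 − 447.88 = 1872.1 t/h.
Mass fraction = 756.32/1872.1 = 0.404.

0.404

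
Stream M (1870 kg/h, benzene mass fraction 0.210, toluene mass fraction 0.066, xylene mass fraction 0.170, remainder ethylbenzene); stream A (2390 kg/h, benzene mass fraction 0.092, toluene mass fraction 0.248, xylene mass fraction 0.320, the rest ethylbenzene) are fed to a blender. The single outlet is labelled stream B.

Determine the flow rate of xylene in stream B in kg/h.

xylene out = xylene in = 1870×0.170 + 2390×0.320 = 1082.7 kg/h.

1083 kg/h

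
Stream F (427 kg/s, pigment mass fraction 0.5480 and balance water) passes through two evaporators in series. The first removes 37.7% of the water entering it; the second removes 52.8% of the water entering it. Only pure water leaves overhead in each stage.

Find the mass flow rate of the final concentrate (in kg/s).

290.7 kg/s

water in feed = 427×0.452 = 193 kg/s.
After stage 1: water left = (1−0.377)×193 = 120.24; stream total = 354.24 kg/s.
After stage 2: water left = (1−0.528)×120.24 = 56.754; final concentrate = 290.75 kg/s.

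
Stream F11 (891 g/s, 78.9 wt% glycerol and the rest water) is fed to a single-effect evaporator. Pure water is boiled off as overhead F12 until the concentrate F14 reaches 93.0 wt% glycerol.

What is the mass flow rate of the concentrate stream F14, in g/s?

755.9 g/s

glycerol is conserved: 891×0.789 = 703 g/s all reports to the concentrate.
Concentrate = 703/(target fraction) = 755.91 g/s.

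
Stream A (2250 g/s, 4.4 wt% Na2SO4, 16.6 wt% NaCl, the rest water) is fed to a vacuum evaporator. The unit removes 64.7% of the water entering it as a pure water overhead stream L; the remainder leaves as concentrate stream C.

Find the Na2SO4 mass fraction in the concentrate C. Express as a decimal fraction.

Na2SO4 is not removed: 2250×0.044 = 99 g/s of Na2SO4 enters C.
water entering = 2250×0.790 = 1777.5 g/s; overhead removed = 0.647×1777.5 = 1150 g/s.
Concentrate = 2250 − 1150 = 1100 g/s.
Mass fraction = 99/1100 = 0.090.

0.090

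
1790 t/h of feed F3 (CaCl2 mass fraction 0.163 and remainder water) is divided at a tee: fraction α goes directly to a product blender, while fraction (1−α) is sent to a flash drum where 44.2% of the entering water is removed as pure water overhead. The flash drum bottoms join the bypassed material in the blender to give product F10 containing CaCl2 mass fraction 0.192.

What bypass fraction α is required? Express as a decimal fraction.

0.592

All 1790×0.163 = 291.77 t/h of CaCl2 reaches F10, so F10 = 291.77/0.192 = 1519.6 t/h and vapour = 270.36 t/h.
The evaporator receives (1−α)·1790 of feed at 0.837 water and removes 0.442 of that water:
0.442×0.837×(1−α)×1790 = 270.36
(1−α) = 270.36/662.22 = 0.4083;  α = 0.5917.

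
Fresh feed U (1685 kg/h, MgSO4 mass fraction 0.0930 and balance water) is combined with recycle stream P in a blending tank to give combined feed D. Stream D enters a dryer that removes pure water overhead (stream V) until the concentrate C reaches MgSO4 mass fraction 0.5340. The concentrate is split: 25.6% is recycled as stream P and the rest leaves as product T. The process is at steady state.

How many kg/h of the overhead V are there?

Overall MgSO4 balance (none leaves overhead): MgSO4 in fresh feed = MgSO4 in product, i.e. 1685×0.093 = (1−0.256)·C·0.534.
C = 156.71/(0.534×0.744) = 394.43 kg/h.
Recycle P = 0.256×394.43 = 100.97 kg/h.
Combined feed D = 1685 + 100.97 = 1786 kg/h.
Overhead V = D − C = 1786 − 394.43 = 1391.5 kg/h.

1392 kg/h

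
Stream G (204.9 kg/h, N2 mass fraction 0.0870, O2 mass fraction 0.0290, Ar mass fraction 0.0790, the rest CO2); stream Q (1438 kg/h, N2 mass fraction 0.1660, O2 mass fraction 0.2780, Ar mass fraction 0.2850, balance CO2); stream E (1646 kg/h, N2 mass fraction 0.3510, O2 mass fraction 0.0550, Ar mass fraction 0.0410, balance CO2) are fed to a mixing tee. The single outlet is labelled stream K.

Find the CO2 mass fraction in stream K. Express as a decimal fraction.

0.4454

Total flow out = 204.9 + 1438 + 1646 = 3288.9 kg/h.
CO2 in = 204.9×0.805 + 1438×0.271 + 1646×0.553 = 1464.9 kg/h.
CO2 mass fraction in K = 1464.9/3288.9 = 0.4454.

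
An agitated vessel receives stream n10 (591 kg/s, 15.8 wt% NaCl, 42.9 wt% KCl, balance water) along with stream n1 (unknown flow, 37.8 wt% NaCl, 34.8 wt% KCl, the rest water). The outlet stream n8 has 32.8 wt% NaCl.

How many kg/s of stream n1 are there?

2009 kg/s

Let n1 be the unknown flow. Total out = 591 + n1.
NaCl balance: 93.378 + 0.378·n1 = 0.328·(591 + n1)
(0.378 − 0.328)·n1 = 0.328×591 − 93.378 = 100.47
n1 = 100.47 / 0.050 = 2009.4 kg/s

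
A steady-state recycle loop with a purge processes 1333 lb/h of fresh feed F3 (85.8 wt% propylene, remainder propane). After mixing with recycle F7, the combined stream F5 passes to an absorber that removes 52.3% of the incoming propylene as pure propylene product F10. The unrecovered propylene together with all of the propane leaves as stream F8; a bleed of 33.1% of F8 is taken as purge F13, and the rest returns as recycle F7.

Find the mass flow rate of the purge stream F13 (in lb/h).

454.5 lb/h

propane enters only via F3 and leaves only via the purge: 1333×0.142 = 0.331×(propane in F8), and the absorber passes all propane, so propane in F5 = propane in F8 = 571.86 lb/h.
propylene in F5: m_A = 1333×0.858 + (1−0.331)·(1−0.523)·m_A, so m_A = 1143.7/0.6809 = 1679.7 lb/h.
F8 = (1−0.523)×1679.7 + 571.86 = 1373.1 lb/h.
Purge F13 = 0.331×1373.1 = 454.5 lb/h.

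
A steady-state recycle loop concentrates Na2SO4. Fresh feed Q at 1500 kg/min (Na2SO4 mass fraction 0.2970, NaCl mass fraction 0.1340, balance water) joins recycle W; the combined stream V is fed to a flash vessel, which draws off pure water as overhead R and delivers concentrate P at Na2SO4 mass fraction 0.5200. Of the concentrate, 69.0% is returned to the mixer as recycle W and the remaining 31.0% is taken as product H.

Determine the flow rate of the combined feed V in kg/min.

Overall Na2SO4 balance (none leaves overhead): Na2SO4 in fresh feed = Na2SO4 in product, i.e. 1500×0.297 = (1−0.690)·P·0.520.
P = 445.5/(0.520×0.310) = 2763.6 kg/min.
Recycle W = 0.690×2763.6 = 1906.9 kg/min.
Combined feed V = 1500 + 1906.9 = 3406.9 kg/min.

3407 kg/min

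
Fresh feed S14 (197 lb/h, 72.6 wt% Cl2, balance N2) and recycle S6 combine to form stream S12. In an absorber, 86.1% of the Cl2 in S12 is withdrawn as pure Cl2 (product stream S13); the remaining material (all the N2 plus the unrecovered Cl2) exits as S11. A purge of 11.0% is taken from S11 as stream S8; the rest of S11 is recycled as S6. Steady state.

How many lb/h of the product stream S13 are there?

140.5 lb/h

Cl2 in S12: m_A = 197×0.726 + (1−0.110)·(1−0.861)·m_A, so m_A = 143.02/0.8763 = 163.21 lb/h.
Product S13 = 0.861×163.21 = 140.53 lb/h.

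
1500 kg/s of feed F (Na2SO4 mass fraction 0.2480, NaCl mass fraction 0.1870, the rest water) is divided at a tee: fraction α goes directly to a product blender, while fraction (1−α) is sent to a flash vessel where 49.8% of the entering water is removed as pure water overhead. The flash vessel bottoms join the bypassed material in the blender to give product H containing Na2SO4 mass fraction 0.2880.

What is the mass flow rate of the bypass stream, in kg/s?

759.6 kg/s

All 1500×0.248 = 372 kg/s of Na2SO4 reaches H, so H = 372/0.288 = 1291.7 kg/s and vapour = 208.33 kg/s.
The evaporator receives (1−α)·1500 of feed at 0.565 water and removes 0.498 of that water:
0.498×0.565×(1−α)×1500 = 208.33
(1−α) = 208.33/422.05 = 0.4936;  α = 0.5064.
Bypass flow = 0.5064×1500 = 759.58 kg/s.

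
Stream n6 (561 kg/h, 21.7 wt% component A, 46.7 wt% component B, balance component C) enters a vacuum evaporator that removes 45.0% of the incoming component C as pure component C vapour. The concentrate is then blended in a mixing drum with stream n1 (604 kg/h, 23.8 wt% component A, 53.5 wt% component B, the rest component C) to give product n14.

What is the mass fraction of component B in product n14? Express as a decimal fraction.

Vapour removed = 0.450×0.316×561 = 79.774 kg/h; concentrate = 481.23 kg/h.
component B reaching the mixer = 261.99 (from concentrate) + 604×0.535 = 585.13 kg/h.
Product flow = 481.23 + 604 = 1085.2 kg/h; component B fraction = 0.5392.

0.5392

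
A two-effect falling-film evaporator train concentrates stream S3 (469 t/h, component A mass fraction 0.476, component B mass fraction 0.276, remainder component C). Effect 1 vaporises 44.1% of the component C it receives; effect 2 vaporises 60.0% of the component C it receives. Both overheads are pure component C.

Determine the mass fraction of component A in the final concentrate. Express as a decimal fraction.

component C in feed = 469×0.248 = 116.31 t/h.
After stage 1: component C left = (1−0.441)×116.31 = 65.018; stream total = 417.71 t/h.
After stage 2: component C left = (1−0.600)×65.018 = 26.007; final concentrate = 378.7 t/h.
component A fraction = 223.24/378.7 = 0.590.

0.590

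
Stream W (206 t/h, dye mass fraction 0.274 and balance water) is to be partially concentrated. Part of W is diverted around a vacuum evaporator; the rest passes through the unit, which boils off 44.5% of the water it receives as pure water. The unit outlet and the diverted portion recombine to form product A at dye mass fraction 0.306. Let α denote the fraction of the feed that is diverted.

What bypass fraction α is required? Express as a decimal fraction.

0.676

All 206×0.274 = 56.444 t/h of dye reaches A, so A = 56.444/0.306 = 184.46 t/h and vapour = 21.542 t/h.
The evaporator receives (1−α)·206 of feed at 0.726 water and removes 0.445 of that water:
0.445×0.726×(1−α)×206 = 21.542
(1−α) = 21.542/66.552 = 0.3237;  α = 0.6763.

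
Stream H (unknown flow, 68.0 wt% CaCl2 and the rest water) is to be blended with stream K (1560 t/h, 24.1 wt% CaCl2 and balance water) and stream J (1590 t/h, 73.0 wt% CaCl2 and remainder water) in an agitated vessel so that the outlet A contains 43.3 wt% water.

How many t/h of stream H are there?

Let H be the unknown flow. Total out = 3150 + H.
water balance: 1613.3 + 0.320·H = 0.433·(3150 + H)
(0.320 − 0.433)·H = 0.433×3150 − 1613.3 = -249.39
H = -249.39 / -0.113 = 2207 t/h

2207 t/h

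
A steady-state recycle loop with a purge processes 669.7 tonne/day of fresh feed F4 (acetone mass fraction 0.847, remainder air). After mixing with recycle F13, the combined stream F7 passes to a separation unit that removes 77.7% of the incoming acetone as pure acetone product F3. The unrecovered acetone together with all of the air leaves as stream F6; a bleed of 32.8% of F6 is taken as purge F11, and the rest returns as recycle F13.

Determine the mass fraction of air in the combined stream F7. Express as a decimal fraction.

air enters only via F4 and leaves only via the purge: 669.7×0.153 = 0.328×(air in F6), and the separation unit passes all air, so air in F7 = air in F6 = 312.39 tonne/day.
acetone in F7: m_A = 669.7×0.847 + (1−0.328)·(1−0.777)·m_A, so m_A = 567.24/0.8501 = 667.22 tonne/day.
F7 = 667.22 + 312.39 = 979.61 tonne/day.
air fraction in F7 = 312.39/979.61 = 0.319.

0.319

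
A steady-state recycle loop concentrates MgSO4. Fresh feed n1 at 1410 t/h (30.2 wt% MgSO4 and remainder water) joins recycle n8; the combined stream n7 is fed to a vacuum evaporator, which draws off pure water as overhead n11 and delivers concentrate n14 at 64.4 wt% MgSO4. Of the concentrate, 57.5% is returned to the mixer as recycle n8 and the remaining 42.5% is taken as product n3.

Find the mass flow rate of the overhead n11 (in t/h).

Overall MgSO4 balance (none leaves overhead): MgSO4 in fresh feed = MgSO4 in product, i.e. 1410×0.302 = (1−0.575)·n14·0.644.
n14 = 425.82/(0.644×0.425) = 1555.8 t/h.
Recycle n8 = 0.575×1555.8 = 894.58 t/h.
Combined feed n7 = 1410 + 894.58 = 2304.6 t/h.
Overhead n11 = n7 − n14 = 2304.6 − 1555.8 = 748.79 t/h.

748.8 t/h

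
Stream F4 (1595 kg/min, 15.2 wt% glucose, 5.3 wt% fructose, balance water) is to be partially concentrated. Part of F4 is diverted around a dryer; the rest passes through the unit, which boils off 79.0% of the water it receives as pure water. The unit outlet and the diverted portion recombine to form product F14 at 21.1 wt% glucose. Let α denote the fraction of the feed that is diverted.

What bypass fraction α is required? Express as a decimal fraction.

All 1595×0.152 = 242.44 kg/min of glucose reaches F14, so F14 = 242.44/0.211 = 1149 kg/min and vapour = 446 kg/min.
The evaporator receives (1−α)·1595 of feed at 0.795 water and removes 0.790 of that water:
0.790×0.795×(1−α)×1595 = 446
(1−α) = 446/1001.7 = 0.4452;  α = 0.5548.

0.555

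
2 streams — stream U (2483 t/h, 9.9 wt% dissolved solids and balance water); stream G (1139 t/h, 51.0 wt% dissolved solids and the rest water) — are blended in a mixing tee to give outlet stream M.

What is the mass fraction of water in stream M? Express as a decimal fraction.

0.7718

Total flow out = 2483 + 1139 = 3622 t/h.
water in = 2483×0.901 + 1139×0.490 = 2795.3 t/h.
water mass fraction in M = 2795.3/3622 = 0.7718.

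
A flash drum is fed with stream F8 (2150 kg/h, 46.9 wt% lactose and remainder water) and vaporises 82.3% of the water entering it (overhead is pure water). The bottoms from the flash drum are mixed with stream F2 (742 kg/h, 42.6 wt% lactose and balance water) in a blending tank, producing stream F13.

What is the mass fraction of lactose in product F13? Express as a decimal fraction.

0.678

Vapour removed = 0.823×0.531×2150 = 939.58 kg/h; concentrate = 1210.4 kg/h.
lactose reaching the mixer = 1008.3 (from concentrate) + 742×0.426 = 1324.4 kg/h.
Product flow = 1210.4 + 742 = 1952.4 kg/h; lactose fraction = 0.678.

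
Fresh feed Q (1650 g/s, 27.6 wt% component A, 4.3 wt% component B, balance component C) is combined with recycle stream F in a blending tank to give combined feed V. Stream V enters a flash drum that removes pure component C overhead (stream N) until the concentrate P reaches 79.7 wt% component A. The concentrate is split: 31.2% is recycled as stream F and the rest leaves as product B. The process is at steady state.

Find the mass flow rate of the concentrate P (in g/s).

Overall component A balance (none leaves overhead): component A in fresh feed = component A in product, i.e. 1650×0.276 = (1−0.312)·P·0.797.
P = 455.4/(0.797×0.688) = 830.51 g/s.

830.5 g/s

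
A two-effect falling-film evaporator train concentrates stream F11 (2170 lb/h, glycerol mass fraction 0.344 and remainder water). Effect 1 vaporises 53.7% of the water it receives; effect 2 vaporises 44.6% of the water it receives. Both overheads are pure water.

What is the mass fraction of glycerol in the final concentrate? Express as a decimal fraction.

0.672

water in feed = 2170×0.656 = 1423.5 lb/h.
After stage 1: water left = (1−0.537)×1423.5 = 659.09; stream total = 1405.6 lb/h.
After stage 2: water left = (1−0.446)×659.09 = 365.14; final concentrate = 1111.6 lb/h.
glycerol fraction = 746.48/1111.6 = 0.672.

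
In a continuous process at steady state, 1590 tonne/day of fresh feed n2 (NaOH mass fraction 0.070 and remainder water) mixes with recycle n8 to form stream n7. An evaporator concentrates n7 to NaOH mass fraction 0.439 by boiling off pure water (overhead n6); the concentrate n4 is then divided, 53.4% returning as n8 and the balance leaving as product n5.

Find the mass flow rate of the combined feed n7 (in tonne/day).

Overall NaOH balance (none leaves overhead): NaOH in fresh feed = NaOH in product, i.e. 1590×0.070 = (1−0.534)·n4·0.439.
n4 = 111.3/(0.439×0.466) = 544.06 tonne/day.
Recycle n8 = 0.534×544.06 = 290.53 tonne/day.
Combined feed n7 = 1590 + 290.53 = 1880.5 tonne/day.

1881 tonne/day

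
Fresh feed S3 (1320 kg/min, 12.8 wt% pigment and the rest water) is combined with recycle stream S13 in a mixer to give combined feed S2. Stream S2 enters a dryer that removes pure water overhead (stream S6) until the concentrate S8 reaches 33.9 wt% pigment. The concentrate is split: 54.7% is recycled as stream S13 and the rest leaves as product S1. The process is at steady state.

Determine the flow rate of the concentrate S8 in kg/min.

Overall pigment balance (none leaves overhead): pigment in fresh feed = pigment in product, i.e. 1320×0.128 = (1−0.547)·S8·0.339.
S8 = 168.96/(0.339×0.453) = 1100.2 kg/min.

1100 kg/min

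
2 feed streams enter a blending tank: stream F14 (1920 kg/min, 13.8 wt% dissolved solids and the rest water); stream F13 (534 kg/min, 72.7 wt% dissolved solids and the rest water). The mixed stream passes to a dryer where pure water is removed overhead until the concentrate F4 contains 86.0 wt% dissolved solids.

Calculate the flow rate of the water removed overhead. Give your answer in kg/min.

dissolved solids entering = 1920×0.138 + 534×0.727 = 653.18 kg/min.
All dissolved solids reports to F4, so F4 = 653.18/0.860 = 759.51 kg/min.
Total feed = 2454 kg/min; overhead = 2454 − 759.51 = 1694.5 kg/min.

1694 kg/min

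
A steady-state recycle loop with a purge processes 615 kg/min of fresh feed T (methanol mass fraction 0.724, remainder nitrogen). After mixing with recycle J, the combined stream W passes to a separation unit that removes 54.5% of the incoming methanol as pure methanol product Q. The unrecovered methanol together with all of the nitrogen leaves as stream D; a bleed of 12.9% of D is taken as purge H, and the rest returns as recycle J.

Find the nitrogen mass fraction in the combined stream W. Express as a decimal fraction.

0.641

nitrogen enters only via T and leaves only via the purge: 615×0.276 = 0.129×(nitrogen in D), and the separation unit passes all nitrogen, so nitrogen in W = nitrogen in D = 1315.8 kg/min.
methanol in W: m_A = 615×0.724 + (1−0.129)·(1−0.545)·m_A, so m_A = 445.26/0.6037 = 737.56 kg/min.
W = 737.56 + 1315.8 = 2053.4 kg/min.
nitrogen fraction in W = 1315.8/2053.4 = 0.641.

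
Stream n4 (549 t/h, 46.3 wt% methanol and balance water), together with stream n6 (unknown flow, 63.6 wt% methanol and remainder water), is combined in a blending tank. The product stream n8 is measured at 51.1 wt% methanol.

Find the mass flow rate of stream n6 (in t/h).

Let n6 be the unknown flow. Total out = 549 + n6.
methanol balance: 254.19 + 0.636·n6 = 0.511·(549 + n6)
(0.636 − 0.511)·n6 = 0.511×549 − 254.19 = 26.352
n6 = 26.352 / 0.125 = 210.82 t/h

210.8 t/h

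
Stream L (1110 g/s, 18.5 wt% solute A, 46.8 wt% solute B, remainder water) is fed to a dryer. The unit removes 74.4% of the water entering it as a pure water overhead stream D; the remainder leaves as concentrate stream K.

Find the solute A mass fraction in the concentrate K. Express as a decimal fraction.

solute A is not removed: 1110×0.185 = 205.35 g/s of solute A enters K.
water entering = 1110×0.347 = 385.17 g/s; overhead removed = 0.744×385.17 = 286.57 g/s.
Concentrate = 1110 − 286.57 = 823.43 g/s.
Mass fraction = 205.35/823.43 = 0.2494.

0.2494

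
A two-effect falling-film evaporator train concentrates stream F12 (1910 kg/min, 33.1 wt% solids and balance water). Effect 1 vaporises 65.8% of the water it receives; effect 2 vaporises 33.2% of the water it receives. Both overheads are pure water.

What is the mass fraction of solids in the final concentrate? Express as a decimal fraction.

0.6841

water in feed = 1910×0.669 = 1277.8 kg/min.
After stage 1: water left = (1−0.658)×1277.8 = 437; stream total = 1069.2 kg/min.
After stage 2: water left = (1−0.332)×437 = 291.92; final concentrate = 924.13 kg/min.
solids fraction = 632.21/924.13 = 0.6841.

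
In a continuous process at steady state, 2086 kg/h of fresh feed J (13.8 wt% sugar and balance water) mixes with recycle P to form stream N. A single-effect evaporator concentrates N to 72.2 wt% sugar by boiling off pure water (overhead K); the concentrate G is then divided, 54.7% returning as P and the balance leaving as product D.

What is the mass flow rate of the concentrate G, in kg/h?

Overall sugar balance (none leaves overhead): sugar in fresh feed = sugar in product, i.e. 2086×0.138 = (1−0.547)·G·0.722.
G = 287.87/(0.722×0.453) = 880.15 kg/h.

880.2 kg/h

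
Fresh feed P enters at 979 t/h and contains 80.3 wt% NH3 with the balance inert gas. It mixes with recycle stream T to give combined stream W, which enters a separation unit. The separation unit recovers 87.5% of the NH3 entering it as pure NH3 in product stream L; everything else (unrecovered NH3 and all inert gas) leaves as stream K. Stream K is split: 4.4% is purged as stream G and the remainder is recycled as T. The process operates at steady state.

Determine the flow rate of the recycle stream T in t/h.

inert gas enters only via P and leaves only via the purge: 979×0.197 = 0.044×(inert gas in K), and the separation unit passes all inert gas, so inert gas in W = inert gas in K = 4383.2 t/h.
NH3 in W: m_A = 979×0.803 + (1−0.044)·(1−0.875)·m_A, so m_A = 786.14/0.8805 = 892.83 t/h.
K = (1−0.875)×892.83 + 4383.2 = 4494.9 t/h.
Recycle T = (1−0.044)×4494.9 = 4297.1 t/h.

4297 t/h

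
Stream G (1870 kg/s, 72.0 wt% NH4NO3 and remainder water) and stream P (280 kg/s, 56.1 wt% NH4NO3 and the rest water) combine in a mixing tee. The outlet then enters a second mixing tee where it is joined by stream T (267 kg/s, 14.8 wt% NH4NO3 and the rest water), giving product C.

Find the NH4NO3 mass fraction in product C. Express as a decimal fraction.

Overall, product flow = 2417 kg/s.
NH4NO3 in = 1870×0.720 + 280×0.561 + 267×0.148 = 1543 kg/s.
NH4NO3 fraction in C = 0.638.

0.638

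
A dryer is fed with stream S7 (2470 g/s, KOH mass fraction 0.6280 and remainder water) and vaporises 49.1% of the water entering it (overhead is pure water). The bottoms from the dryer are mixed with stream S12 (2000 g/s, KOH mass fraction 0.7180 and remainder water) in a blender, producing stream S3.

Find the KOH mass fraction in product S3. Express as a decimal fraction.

Vapour removed = 0.491×0.372×2470 = 451.15 g/s; concentrate = 2018.8 g/s.
KOH reaching the mixer = 1551.2 (from concentrate) + 2000×0.718 = 2987.2 g/s.
Product flow = 2018.8 + 2000 = 4018.8 g/s; KOH fraction = 0.7433.

0.7433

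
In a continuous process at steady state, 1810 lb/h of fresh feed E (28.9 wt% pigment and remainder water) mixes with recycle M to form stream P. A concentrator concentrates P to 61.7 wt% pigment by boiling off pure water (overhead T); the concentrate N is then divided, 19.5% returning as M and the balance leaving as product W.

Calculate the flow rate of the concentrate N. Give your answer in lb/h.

Overall pigment balance (none leaves overhead): pigment in fresh feed = pigment in product, i.e. 1810×0.289 = (1−0.195)·N·0.617.
N = 523.09/(0.617×0.805) = 1053.2 lb/h.

1053 lb/h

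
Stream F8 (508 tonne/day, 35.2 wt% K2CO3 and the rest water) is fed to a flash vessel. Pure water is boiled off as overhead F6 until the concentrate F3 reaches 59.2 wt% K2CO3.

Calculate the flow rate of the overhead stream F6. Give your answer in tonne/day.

205.9 tonne/day

K2CO3 is conserved: 508×0.352 = 178.82 tonne/day all reports to the concentrate.
Concentrate = 178.82/(target fraction) = 302.05 tonne/day.
Overhead = 508 − 302.05 = 205.95 tonne/day.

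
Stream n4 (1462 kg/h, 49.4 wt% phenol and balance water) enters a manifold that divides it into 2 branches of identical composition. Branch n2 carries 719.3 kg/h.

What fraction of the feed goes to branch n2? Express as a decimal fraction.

0.492

Fraction to n2 = 719.3/1462 = 0.4920.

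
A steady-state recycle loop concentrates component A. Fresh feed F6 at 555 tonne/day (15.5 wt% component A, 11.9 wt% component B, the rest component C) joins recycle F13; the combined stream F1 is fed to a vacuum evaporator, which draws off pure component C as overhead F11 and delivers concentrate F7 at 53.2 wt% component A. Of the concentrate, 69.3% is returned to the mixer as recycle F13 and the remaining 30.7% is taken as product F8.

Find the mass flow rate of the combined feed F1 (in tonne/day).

Overall component A balance (none leaves overhead): component A in fresh feed = component A in product, i.e. 555×0.155 = (1−0.693)·F7·0.532.
F7 = 86.025/(0.532×0.307) = 526.71 tonne/day.
Recycle F13 = 0.693×526.71 = 365.01 tonne/day.
Combined feed F1 = 555 + 365.01 = 920.01 tonne/day.

920 tonne/day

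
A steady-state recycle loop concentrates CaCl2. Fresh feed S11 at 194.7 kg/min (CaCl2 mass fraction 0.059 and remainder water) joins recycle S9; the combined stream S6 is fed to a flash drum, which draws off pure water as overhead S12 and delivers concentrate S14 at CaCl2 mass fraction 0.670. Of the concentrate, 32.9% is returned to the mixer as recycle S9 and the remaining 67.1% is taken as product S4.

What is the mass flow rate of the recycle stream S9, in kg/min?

8.407 kg/min

Overall CaCl2 balance (none leaves overhead): CaCl2 in fresh feed = CaCl2 in product, i.e. 194.7×0.059 = (1−0.329)·S14·0.670.
S14 = 11.487/(0.670×0.671) = 25.552 kg/min.
Recycle S9 = 0.329×25.552 = 8.4065 kg/min.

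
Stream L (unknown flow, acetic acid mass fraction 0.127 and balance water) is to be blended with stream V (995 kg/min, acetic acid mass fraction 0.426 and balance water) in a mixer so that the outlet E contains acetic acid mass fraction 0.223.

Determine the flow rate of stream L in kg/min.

Let L be the unknown flow. Total out = 995 + L.
acetic acid balance: 423.87 + 0.127·L = 0.223·(995 + L)
(0.127 − 0.223)·L = 0.223×995 − 423.87 = -201.99
L = -201.99 / -0.096 = 2104 kg/min

2104 kg/min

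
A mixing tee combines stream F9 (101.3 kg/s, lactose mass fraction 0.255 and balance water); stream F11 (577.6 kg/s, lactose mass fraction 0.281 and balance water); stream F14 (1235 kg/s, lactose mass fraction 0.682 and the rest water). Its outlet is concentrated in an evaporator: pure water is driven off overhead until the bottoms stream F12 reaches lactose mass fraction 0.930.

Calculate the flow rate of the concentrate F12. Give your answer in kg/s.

1108 kg/s

lactose entering = 101.3×0.255 + 577.6×0.281 + 1235×0.682 = 1030.4 kg/s.
All lactose reports to F12, so F12 = 1030.4/0.930 = 1108 kg/s.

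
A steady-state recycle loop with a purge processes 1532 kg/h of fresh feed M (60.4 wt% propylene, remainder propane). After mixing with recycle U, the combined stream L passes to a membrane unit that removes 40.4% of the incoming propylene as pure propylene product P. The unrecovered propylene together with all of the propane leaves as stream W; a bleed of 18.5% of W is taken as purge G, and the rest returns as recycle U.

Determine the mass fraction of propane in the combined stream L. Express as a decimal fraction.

propane enters only via M and leaves only via the purge: 1532×0.396 = 0.185×(propane in W), and the membrane unit passes all propane, so propane in L = propane in W = 3279.3 kg/h.
propylene in L: m_A = 1532×0.604 + (1−0.185)·(1−0.404)·m_A, so m_A = 925.33/0.5143 = 1799.3 kg/h.
L = 1799.3 + 3279.3 = 5078.6 kg/h.
propane fraction in L = 3279.3/5078.6 = 0.646.

0.646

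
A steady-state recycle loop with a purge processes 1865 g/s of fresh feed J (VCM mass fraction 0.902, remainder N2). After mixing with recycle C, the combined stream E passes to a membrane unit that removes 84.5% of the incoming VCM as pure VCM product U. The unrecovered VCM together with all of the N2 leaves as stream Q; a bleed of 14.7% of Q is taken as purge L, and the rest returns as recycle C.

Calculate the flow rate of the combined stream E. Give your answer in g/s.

N2 enters only via J and leaves only via the purge: 1865×0.098 = 0.147×(N2 in Q), and the membrane unit passes all N2, so N2 in E = N2 in Q = 1243.3 g/s.
VCM in E: m_A = 1865×0.902 + (1−0.147)·(1−0.845)·m_A, so m_A = 1682.2/0.8678 = 1938.5 g/s.
E = 1938.5 + 1243.3 = 3181.9 g/s.

3182 g/s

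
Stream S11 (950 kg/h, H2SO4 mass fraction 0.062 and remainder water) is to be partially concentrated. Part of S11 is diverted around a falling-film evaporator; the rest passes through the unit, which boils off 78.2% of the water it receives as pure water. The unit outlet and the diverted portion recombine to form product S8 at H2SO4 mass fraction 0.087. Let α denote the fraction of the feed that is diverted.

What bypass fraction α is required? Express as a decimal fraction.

0.608

All 950×0.062 = 58.9 kg/h of H2SO4 reaches S8, so S8 = 58.9/0.087 = 677.01 kg/h and vapour = 272.99 kg/h.
The evaporator receives (1−α)·950 of feed at 0.938 water and removes 0.782 of that water:
0.782×0.938×(1−α)×950 = 272.99
(1−α) = 272.99/696.84 = 0.3918;  α = 0.6082.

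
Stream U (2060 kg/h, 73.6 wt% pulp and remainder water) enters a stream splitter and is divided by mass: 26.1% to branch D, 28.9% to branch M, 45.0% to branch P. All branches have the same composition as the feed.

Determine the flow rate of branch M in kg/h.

595.3 kg/h

Branch M flow = 0.289×2060 = 595.34 kg/h.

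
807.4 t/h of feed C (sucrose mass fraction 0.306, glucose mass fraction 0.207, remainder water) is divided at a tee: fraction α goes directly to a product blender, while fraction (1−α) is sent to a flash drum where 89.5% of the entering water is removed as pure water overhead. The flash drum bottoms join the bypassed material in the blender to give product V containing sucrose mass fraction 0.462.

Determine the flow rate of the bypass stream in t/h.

All 807.4×0.306 = 247.06 t/h of sucrose reaches V, so V = 247.06/0.462 = 534.77 t/h and vapour = 272.63 t/h.
The evaporator receives (1−α)·807.4 of feed at 0.487 water and removes 0.895 of that water:
0.895×0.487×(1−α)×807.4 = 272.63
(1−α) = 272.63/351.92 = 0.7747;  α = 0.2253.
Bypass flow = 0.2253×807.4 = 181.91 t/h.

181.9 t/h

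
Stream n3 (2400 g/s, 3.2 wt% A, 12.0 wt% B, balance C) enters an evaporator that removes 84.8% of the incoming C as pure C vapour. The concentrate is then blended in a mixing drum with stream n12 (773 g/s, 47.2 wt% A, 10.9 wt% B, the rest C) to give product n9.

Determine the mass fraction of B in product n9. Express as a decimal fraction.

Vapour removed = 0.848×0.848×2400 = 1725.8 g/s; concentrate = 674.15 g/s.
B reaching the mixer = 288 (from concentrate) + 773×0.109 = 372.26 g/s.
Product flow = 674.15 + 773 = 1447.2 g/s; B fraction = 0.257.

0.257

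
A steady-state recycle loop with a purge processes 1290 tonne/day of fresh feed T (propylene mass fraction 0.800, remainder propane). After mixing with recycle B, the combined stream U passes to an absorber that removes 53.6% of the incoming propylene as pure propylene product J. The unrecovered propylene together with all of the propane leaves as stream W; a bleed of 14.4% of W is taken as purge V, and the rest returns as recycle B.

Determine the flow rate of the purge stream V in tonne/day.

propane enters only via T and leaves only via the purge: 1290×0.200 = 0.144×(propane in W), and the absorber passes all propane, so propane in U = propane in W = 1791.7 tonne/day.
propylene in U: m_A = 1290×0.800 + (1−0.144)·(1−0.536)·m_A, so m_A = 1032/0.6028 = 1712 tonne/day.
W = (1−0.536)×1712 + 1791.7 = 2586 tonne/day.
Purge V = 0.144×2586 = 372.39 tonne/day.

372.4 tonne/day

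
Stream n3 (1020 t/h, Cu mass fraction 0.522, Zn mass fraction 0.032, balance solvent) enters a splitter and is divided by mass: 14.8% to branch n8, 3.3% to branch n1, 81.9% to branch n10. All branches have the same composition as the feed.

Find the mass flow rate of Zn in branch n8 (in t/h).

Branch n8 total = 0.148×1020 = 150.96 t/h.
Zn in n8 = 0.032×150.96 = 4.8307 t/h.

4.831 t/h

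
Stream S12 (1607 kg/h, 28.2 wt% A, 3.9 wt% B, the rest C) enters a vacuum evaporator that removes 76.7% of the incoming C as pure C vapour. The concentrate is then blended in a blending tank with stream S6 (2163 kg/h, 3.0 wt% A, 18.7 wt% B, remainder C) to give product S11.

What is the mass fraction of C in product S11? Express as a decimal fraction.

0.664

Vapour removed = 0.767×0.679×1607 = 836.91 kg/h; concentrate = 770.09 kg/h.
C reaching the mixer = 254.24 (from concentrate) + 2163×0.783 = 1947.9 kg/h.
Product flow = 770.09 + 2163 = 2933.1 kg/h; C fraction = 0.664.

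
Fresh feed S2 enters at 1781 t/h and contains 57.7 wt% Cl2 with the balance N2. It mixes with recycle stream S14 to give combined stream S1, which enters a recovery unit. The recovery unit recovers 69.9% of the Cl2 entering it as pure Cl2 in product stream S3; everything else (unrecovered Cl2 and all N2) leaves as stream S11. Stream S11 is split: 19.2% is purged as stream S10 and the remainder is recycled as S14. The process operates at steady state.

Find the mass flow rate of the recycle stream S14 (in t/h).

3501 t/h

N2 enters only via S2 and leaves only via the purge: 1781×0.423 = 0.192×(N2 in S11), and the recovery unit passes all N2, so N2 in S1 = N2 in S11 = 3923.8 t/h.
Cl2 in S1: m_A = 1781×0.577 + (1−0.192)·(1−0.699)·m_A, so m_A = 1027.6/0.7568 = 1357.9 t/h.
S11 = (1−0.699)×1357.9 + 3923.8 = 4332.5 t/h.
Recycle S14 = (1−0.192)×4332.5 = 3500.7 t/h.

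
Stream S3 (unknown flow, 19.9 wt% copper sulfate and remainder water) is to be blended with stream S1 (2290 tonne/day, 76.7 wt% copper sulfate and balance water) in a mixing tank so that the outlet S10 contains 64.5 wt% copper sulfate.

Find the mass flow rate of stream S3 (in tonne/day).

626.4 tonne/day

Let S3 be the unknown flow. Total out = 2290 + S3.
copper sulfate balance: 1756.4 + 0.199·S3 = 0.645·(2290 + S3)
(0.199 − 0.645)·S3 = 0.645×2290 − 1756.4 = -279.38
S3 = -279.38 / -0.446 = 626.41 tonne/day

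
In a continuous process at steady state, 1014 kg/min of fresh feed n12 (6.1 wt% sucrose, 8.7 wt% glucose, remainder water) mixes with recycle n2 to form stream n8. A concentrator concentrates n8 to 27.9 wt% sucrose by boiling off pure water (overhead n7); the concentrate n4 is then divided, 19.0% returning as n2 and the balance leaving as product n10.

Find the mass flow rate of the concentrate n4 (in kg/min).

273.7 kg/min

Overall sucrose balance (none leaves overhead): sucrose in fresh feed = sucrose in product, i.e. 1014×0.061 = (1−0.190)·n4·0.279.
n4 = 61.854/(0.279×0.810) = 273.7 kg/min.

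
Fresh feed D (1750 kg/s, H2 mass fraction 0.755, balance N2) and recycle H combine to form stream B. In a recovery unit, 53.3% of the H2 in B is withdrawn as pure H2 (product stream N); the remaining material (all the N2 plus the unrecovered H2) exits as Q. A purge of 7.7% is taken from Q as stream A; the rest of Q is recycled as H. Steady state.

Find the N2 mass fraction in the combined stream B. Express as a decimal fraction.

0.706

N2 enters only via D and leaves only via the purge: 1750×0.245 = 0.077×(N2 in Q), and the recovery unit passes all N2, so N2 in B = N2 in Q = 5568.2 kg/s.
H2 in B: m_A = 1750×0.755 + (1−0.077)·(1−0.533)·m_A, so m_A = 1321.2/0.5690 = 2322.2 kg/s.
B = 2322.2 + 5568.2 = 7890.4 kg/s.
N2 fraction in B = 5568.2/7890.4 = 0.706.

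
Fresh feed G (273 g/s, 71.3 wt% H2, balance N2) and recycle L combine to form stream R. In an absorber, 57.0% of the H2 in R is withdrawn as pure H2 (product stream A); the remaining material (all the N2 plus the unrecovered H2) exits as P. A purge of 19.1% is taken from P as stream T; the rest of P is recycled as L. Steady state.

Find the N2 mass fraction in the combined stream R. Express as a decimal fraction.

0.5788

N2 enters only via G and leaves only via the purge: 273×0.287 = 0.191×(N2 in P), and the absorber passes all N2, so N2 in R = N2 in P = 410.21 g/s.
H2 in R: m_A = 273×0.713 + (1−0.191)·(1−0.570)·m_A, so m_A = 194.65/0.6521 = 298.48 g/s.
R = 298.48 + 410.21 = 708.7 g/s.
N2 fraction in R = 410.21/708.7 = 0.5788.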